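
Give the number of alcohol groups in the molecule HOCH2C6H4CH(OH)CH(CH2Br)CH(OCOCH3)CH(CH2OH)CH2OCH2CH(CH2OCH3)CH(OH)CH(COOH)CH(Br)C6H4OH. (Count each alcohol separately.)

HO– on an sp³ carbon → alcohol.
para-disubstituted benzene ring → arene.
–OH on an sp³ carbon → alcohol (secondary).
pendant –CH2X: halogen on sp³ carbon → alkyl halide.
pendant –OC(=O)CH3: an acyloxy group → ester.
pendant –CH2OH on an sp³ backbone C → alcohol.
C–O–C with sp³ carbons on both sides and no adjacent C=O → ether.
pendant –CH2OCH3: C–O–C linkage → ether.
–OH on an sp³ carbon → alcohol (secondary).
pendant –COOH: carbonyl C bonded to C and –OH → carboxylic acid.
halogen on an sp³ carbon → alkyl halide.
–OH attached directly to an aromatic ring → phenol (not alcohol); the ring itself is an arene.
Alcohol appears at: HOCH2, CH(OH), CH(CH2OH), CH(OH) → 4.

4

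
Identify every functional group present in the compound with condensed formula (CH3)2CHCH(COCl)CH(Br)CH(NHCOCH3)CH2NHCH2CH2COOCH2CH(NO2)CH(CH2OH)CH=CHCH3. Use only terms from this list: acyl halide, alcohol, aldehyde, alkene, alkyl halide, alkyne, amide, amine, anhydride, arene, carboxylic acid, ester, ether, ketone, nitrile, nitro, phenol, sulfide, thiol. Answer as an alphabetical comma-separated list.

Working along the chain:
  CH(COCl): pendant –C(=O)X: carbonyl C bonded to C and halogen → acyl halide.
  CH(Br): halogen on an sp³ carbon → alkyl halide.
  CH(NHCOCH3): pendant –NHC(=O)CH3: N bonded to a carbonyl → amide (not amine).
  CH2NHCH2: C–N–C with sp³ carbons and no adjacent C=O → amine (secondary).
  CH2COOCH2: –C(=O)–O–C with C on the carbonyl side → ester.
  CH(NO2): –NO2 on an sp³ carbon → nitro (the N=O is not a carbonyl).
  CH(CH2OH): pendant –CH2OH on an sp³ backbone C → alcohol.
  CH=CH: C=C double bond → alkene.

acyl halide, alcohol, alkene, alkyl halide, amide, amine, ester, nitro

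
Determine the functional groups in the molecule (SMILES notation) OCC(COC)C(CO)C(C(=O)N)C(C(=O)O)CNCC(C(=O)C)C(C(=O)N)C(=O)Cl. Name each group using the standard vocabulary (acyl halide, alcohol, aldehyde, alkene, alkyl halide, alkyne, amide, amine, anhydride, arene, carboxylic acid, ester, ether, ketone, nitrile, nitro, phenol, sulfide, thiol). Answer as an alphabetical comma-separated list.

HO– on an sp³ carbon → alcohol.
pendant –CH2OCH3: C–O–C linkage → ether.
pendant –CH2OH on an sp³ backbone C → alcohol.
pendant –CONH2: carbonyl C bonded to C and N → amide.
pendant –COOH: carbonyl C bonded to C and –OH → carboxylic acid.
C–N–C with sp³ carbons and no adjacent C=O → amine (secondary).
pendant –COCH3: carbonyl C bonded to two carbons → ketone.
pendant –CONH2: carbonyl C bonded to C and N → amide.
–C(=O)Cl: carbonyl C bonded to C and to a halogen → acyl halide (not alkyl halide).

acyl halide, alcohol, amide, amine, carboxylic acid, ether, ketone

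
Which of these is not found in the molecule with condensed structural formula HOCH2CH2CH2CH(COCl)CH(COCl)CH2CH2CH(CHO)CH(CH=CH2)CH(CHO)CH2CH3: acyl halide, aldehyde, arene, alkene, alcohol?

aldehyde: present (CH(CHO) — pendant –CHO: carbonyl C bonded to C and H → aldehyde).
acyl halide: present (CH(COCl) — pendant –C(=O)X: carbonyl C bonded to C and halogen → acyl halide).
alcohol: present (HOCH2 — HO– on an sp³ carbon → alcohol).
alkene: present (CH(CH=CH2) — pendant –CH=CH2: C=C double bond → alkene).
arene: no segment matches this pattern.

arene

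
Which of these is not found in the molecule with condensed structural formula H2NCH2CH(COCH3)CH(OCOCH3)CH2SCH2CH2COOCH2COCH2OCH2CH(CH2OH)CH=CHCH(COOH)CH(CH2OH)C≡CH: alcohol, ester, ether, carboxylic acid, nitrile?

carboxylic acid: present (CH(COOH) — pendant –COOH: carbonyl C bonded to C and –OH → carboxylic acid).
alcohol: present (CH(CH2OH) — pendant –CH2OH on an sp³ backbone C → alcohol).
ester: present (CH(OCOCH3) — pendant –OC(=O)CH3: an acyloxy group → ester).
ether: present (CH2OCH2 — C–O–C with sp³ carbons on both sides and no adjacent C=O → ether).
nitrile: absent. In C≡CH, the triple bond is C≡C, not C≡N.

nitrile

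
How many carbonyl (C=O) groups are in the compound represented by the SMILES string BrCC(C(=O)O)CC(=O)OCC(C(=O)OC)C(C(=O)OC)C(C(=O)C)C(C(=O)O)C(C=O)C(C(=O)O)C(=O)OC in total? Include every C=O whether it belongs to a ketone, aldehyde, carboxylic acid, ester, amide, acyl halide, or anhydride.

CH(COOH): carboxylic acid, 1 C=O (running total 1).
CH2COOCH2: ester, 1 C=O (running total 2).
CH(COOCH3): ester, 1 C=O (running total 3).
CH(COOCH3): ester, 1 C=O (running total 4).
CH(COCH3): ketone, 1 C=O (running total 5).
CH(COOH): carboxylic acid, 1 C=O (running total 6).
CH(CHO): aldehyde, 1 C=O (running total 7).
CH(COOH): carboxylic acid, 1 C=O (running total 8).
COOCH3: ester, 1 C=O (running total 9).

9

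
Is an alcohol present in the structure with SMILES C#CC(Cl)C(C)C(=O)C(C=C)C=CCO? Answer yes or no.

yes

Working along the chain:
  HC≡C: C≡C triple bond → alkyne.
  CH(Cl): halogen on an sp³ carbon → alkyl halide.
  CO: –C(=O)– with carbon on both sides → ketone.
  CH(CH=CH2): pendant –CH=CH2: C=C double bond → alkene.
  CH=CH: C=C double bond → alkene.
  CH2OH: –OH on an sp³ carbon → alcohol.
The CH2OH segment supplies the alcohol: –OH on an sp³ carbon → alcohol.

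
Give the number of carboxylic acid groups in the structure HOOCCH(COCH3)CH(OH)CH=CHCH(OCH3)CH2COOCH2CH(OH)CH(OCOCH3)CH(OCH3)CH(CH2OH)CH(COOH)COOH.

Taking each segment in turn:
  HOOC: –COOH: carbonyl C bonded to –OH and C → carboxylic acid (the –OH is not a separate alcohol).
  CH(COCH3): pendant –COCH3: carbonyl C bonded to two carbons → ketone.
  CH(OH): –OH on an sp³ carbon → alcohol (secondary).
  CH=CH: C=C double bond → alkene.
  CH(OCH3): pendant –OCH3: C–O–C with sp³ C, no adjacent C=O → ether.
  CH2COOCH2: –C(=O)–O–C with C on the carbonyl side → ester.
  CH(OH): –OH on an sp³ carbon → alcohol (secondary).
  CH(OCOCH3): pendant –OC(=O)CH3: an acyloxy group → ester.
  CH(OCH3): pendant –OCH3: C–O–C with sp³ C, no adjacent C=O → ether.
  CH(CH2OH): pendant –CH2OH on an sp³ backbone C → alcohol.
  CH(COOH): pendant –COOH: carbonyl C bonded to C and –OH → carboxylic acid.
  COOH: –COOH: carbonyl C bonded to –OH and C → carboxylic acid (the –OH is not a separate alcohol).
Carboxylic acid appears at: HOOC, CH(COOH), COOH → 3.

3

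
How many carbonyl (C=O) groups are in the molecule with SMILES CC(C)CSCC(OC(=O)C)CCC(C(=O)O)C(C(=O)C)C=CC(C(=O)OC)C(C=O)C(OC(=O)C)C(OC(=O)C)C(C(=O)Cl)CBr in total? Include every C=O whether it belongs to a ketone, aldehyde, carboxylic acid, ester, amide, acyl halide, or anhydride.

8

CH(OCOCH3): ester, 1 C=O (running total 1).
CH(COOH): carboxylic acid, 1 C=O (running total 2).
CH(COCH3): ketone, 1 C=O (running total 3).
CH(COOCH3): ester, 1 C=O (running total 4).
CH(CHO): aldehyde, 1 C=O (running total 5).
CH(OCOCH3): ester, 1 C=O (running total 6).
CH(OCOCH3): ester, 1 C=O (running total 7).
CH(COCl): acyl halide, 1 C=O (running total 8).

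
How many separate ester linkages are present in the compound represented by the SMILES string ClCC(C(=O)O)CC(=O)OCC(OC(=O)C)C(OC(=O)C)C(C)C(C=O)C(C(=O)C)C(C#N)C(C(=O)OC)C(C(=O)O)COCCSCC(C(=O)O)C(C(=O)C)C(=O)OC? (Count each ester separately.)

5

Reading the structure from left to right:
  ClCH2: halogen on an sp³ carbon → alkyl halide.
  CH(COOH): pendant –COOH: carbonyl C bonded to C and –OH → carboxylic acid.
  CH2COOCH2: –C(=O)–O–C with C on the carbonyl side → ester.
  CH(OCOCH3): pendant –OC(=O)CH3: an acyloxy group → ester.
  CH(OCOCH3): pendant –OC(=O)CH3: an acyloxy group → ester.
  CH(CHO): pendant –CHO: carbonyl C bonded to C and H → aldehyde.
  CH(COCH3): pendant –COCH3: carbonyl C bonded to two carbons → ketone.
  CH(CN): pendant –C≡N: nitrile.
  CH(COOCH3): pendant –COOCH3: carbonyl C bonded to C and –OCH3 → ester.
  CH(COOH): pendant –COOH: carbonyl C bonded to C and –OH → carboxylic acid.
  CH2OCH2: C–O–C with sp³ carbons on both sides and no adjacent C=O → ether.
  CH2SCH2: C–S–C linkage → sulfide (thioether).
  CH(COOH): pendant –COOH: carbonyl C bonded to C and –OH → carboxylic acid.
  CH(COCH3): pendant –COCH3: carbonyl C bonded to two carbons → ketone.
  COOCH3: –C(=O)OCH3: carbonyl C bonded to C and to –OCH3 → ester (not ketone + ether).
Ester appears at: CH2COOCH2, CH(OCOCH3), CH(OCOCH3), CH(COOCH3), COOCH3 → 5.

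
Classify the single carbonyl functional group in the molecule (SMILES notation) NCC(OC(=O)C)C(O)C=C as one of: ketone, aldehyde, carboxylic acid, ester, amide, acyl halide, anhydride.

ester

The carbonyl is in the CH(OCOCH3) segment: pendant –OC(=O)CH3: an acyloxy group → ester.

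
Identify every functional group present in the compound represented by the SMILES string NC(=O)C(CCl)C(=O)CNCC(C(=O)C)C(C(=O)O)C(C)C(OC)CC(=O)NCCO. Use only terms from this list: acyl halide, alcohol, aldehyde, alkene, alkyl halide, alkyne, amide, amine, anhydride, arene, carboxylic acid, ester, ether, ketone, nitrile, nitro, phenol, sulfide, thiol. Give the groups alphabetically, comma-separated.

alcohol, alkyl halide, amide, amine, carboxylic acid, ether, ketone

–C(=O)NH2: carbonyl C bonded to C and to N → amide (the N is not a separate amine).
pendant –CH2X: halogen on sp³ carbon → alkyl halide.
–C(=O)– with carbon on both sides → ketone.
C–N–C with sp³ carbons and no adjacent C=O → amine (secondary).
pendant –COCH3: carbonyl C bonded to two carbons → ketone.
pendant –COOH: carbonyl C bonded to C and –OH → carboxylic acid.
pendant –OCH3: C–O–C with sp³ C, no adjacent C=O → ether.
–C(=O)–N– linkage → amide (the N is not an amine).
–OH on an sp³ carbon → alcohol.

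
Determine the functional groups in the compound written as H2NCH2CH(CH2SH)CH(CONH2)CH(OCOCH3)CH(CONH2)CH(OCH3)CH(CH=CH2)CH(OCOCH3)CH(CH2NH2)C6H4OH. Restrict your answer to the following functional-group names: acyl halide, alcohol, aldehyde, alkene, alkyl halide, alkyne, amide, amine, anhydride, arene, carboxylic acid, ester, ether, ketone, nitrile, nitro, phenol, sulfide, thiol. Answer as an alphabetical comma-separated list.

–NH2 on an sp³ carbon with no adjacent C=O → amine.
pendant –CH2SH → thiol.
pendant –CONH2: carbonyl C bonded to C and N → amide.
pendant –OC(=O)CH3: an acyloxy group → ester.
pendant –CONH2: carbonyl C bonded to C and N → amide.
pendant –OCH3: C–O–C with sp³ C, no adjacent C=O → ether.
pendant –CH=CH2: C=C double bond → alkene.
pendant –OC(=O)CH3: an acyloxy group → ester.
pendant –CH2NH2: N on sp³ C, no adjacent C=O → amine.
–OH attached directly to an aromatic ring → phenol (not alcohol); the ring itself is an arene.

alkene, amide, amine, arene, ester, ether, phenol, thiol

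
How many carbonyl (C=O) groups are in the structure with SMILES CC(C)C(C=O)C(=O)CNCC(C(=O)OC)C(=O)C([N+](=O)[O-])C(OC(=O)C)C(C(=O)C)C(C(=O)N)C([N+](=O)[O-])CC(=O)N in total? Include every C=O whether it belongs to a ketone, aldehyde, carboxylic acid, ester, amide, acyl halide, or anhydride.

8

CH(CHO): aldehyde, 1 C=O (running total 1).
CO: ketone, 1 C=O (running total 2).
CH(COOCH3): ester, 1 C=O (running total 3).
CO: ketone, 1 C=O (running total 4).
CH(OCOCH3): ester, 1 C=O (running total 5).
CH(COCH3): ketone, 1 C=O (running total 6).
CH(CONH2): amide, 1 C=O (running total 7).
CONH2: amide, 1 C=O (running total 8).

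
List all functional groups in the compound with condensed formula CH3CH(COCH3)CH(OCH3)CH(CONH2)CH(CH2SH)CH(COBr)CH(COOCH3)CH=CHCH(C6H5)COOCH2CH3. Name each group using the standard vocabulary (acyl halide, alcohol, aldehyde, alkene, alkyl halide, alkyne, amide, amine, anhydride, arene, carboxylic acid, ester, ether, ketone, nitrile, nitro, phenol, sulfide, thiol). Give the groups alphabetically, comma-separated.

acyl halide, alkene, amide, arene, ester, ether, ketone, thiol

pendant –COCH3: carbonyl C bonded to two carbons → ketone.
pendant –OCH3: C–O–C with sp³ C, no adjacent C=O → ether.
pendant –CONH2: carbonyl C bonded to C and N → amide.
pendant –CH2SH → thiol.
pendant –C(=O)X: carbonyl C bonded to C and halogen → acyl halide.
pendant –COOCH3: carbonyl C bonded to C and –OCH3 → ester.
C=C double bond → alkene.
pendant –C6H5: benzene ring → arene.
–C(=O)OCH2CH3: carbonyl C bonded to C and to –OEt → ester.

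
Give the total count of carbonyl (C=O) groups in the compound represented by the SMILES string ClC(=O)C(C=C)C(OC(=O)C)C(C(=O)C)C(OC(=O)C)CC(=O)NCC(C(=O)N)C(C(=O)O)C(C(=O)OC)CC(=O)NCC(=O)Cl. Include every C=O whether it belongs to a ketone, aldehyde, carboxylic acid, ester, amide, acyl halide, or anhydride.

ClCO: acyl halide, 1 C=O (running total 1).
CH(OCOCH3): ester, 1 C=O (running total 2).
CH(COCH3): ketone, 1 C=O (running total 3).
CH(OCOCH3): ester, 1 C=O (running total 4).
CH2CONHCH2: amide, 1 C=O (running total 5).
CH(CONH2): amide, 1 C=O (running total 6).
CH(COOH): carboxylic acid, 1 C=O (running total 7).
CH(COOCH3): ester, 1 C=O (running total 8).
CH2CONHCH2: amide, 1 C=O (running total 9).
COCl: acyl halide, 1 C=O (running total 10).

10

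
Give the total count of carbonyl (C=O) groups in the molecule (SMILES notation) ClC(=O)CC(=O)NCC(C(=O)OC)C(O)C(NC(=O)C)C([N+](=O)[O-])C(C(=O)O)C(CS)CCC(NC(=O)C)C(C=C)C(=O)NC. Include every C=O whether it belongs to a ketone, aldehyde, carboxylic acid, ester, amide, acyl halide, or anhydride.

ClCO: acyl halide, 1 C=O (running total 1).
CH2CONHCH2: amide, 1 C=O (running total 2).
CH(COOCH3): ester, 1 C=O (running total 3).
CH(NHCOCH3): amide, 1 C=O (running total 4).
CH(COOH): carboxylic acid, 1 C=O (running total 5).
CH(NHCOCH3): amide, 1 C=O (running total 6).
CONHCH3: amide, 1 C=O (running total 7).

7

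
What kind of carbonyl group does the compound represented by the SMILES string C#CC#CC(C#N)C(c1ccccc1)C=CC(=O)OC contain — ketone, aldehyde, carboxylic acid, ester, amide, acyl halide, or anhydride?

The carbonyl is in the COOCH3 segment: –C(=O)OCH3: carbonyl C bonded to C and to –OCH3 → ester (not ketone + ether).

ester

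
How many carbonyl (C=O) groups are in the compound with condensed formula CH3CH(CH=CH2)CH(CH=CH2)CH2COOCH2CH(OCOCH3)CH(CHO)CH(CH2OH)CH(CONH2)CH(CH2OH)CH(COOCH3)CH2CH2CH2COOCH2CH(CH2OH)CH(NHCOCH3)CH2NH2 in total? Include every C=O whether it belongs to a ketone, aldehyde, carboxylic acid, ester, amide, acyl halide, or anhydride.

CH2COOCH2: ester, 1 C=O (running total 1).
CH(OCOCH3): ester, 1 C=O (running total 2).
CH(CHO): aldehyde, 1 C=O (running total 3).
CH(CONH2): amide, 1 C=O (running total 4).
CH(COOCH3): ester, 1 C=O (running total 5).
CH2COOCH2: ester, 1 C=O (running total 6).
CH(NHCOCH3): amide, 1 C=O (running total 7).

7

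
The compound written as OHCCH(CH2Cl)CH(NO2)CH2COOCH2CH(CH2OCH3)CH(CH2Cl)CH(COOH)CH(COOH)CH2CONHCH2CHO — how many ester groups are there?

1

Reading the structure from left to right:
  OHC: terminal –CHO: carbonyl C bonded to H and C → aldehyde.
  CH(CH2Cl): pendant –CH2X: halogen on sp³ carbon → alkyl halide.
  CH(NO2): –NO2 on an sp³ carbon → nitro (the N=O is not a carbonyl).
  CH2COOCH2: –C(=O)–O–C with C on the carbonyl side → ester.
  CH(CH2OCH3): pendant –CH2OCH3: C–O–C linkage → ether.
  CH(CH2Cl): pendant –CH2X: halogen on sp³ carbon → alkyl halide.
  CH(COOH): pendant –COOH: carbonyl C bonded to C and –OH → carboxylic acid.
  CH(COOH): pendant –COOH: carbonyl C bonded to C and –OH → carboxylic acid.
  CH2CONHCH2: –C(=O)–N– linkage → amide (the N is not an amine).
  CHO: terminal –CHO: carbonyl C bonded to H and C → aldehyde.
Ester appears at: CH2COOCH2 → 1.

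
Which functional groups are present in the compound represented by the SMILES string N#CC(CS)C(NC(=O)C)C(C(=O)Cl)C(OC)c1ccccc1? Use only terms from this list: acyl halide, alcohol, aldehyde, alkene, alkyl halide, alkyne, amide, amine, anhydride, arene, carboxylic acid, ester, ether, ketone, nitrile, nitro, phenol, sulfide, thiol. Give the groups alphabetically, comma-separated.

acyl halide, amide, arene, ether, nitrile, thiol

Working along the chain:
  N≡C: N≡C–: carbon triple-bonded to nitrogen → nitrile.
  CH(CH2SH): pendant –CH2SH → thiol.
  CH(NHCOCH3): pendant –NHC(=O)CH3: N bonded to a carbonyl → amide (not amine).
  CH(COCl): pendant –C(=O)X: carbonyl C bonded to C and halogen → acyl halide.
  CH(OCH3): pendant –OCH3: C–O–C with sp³ C, no adjacent C=O → ether.
  C6H5: –C6H5 phenyl ring → arene.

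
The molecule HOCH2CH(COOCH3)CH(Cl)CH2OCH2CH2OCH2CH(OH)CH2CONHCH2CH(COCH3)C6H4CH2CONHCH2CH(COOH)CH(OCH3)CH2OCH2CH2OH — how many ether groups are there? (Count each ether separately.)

4

Working along the chain:
  HOCH2: HO– on an sp³ carbon → alcohol.
  CH(COOCH3): pendant –COOCH3: carbonyl C bonded to C and –OCH3 → ester.
  CH(Cl): halogen on an sp³ carbon → alkyl halide.
  CH2OCH2: C–O–C with sp³ carbons on both sides and no adjacent C=O → ether.
  CH2OCH2: C–O–C with sp³ carbons on both sides and no adjacent C=O → ether.
  CH(OH): –OH on an sp³ carbon → alcohol (secondary).
  CH2CONHCH2: –C(=O)–N– linkage → amide (the N is not an amine).
  CH(COCH3): pendant –COCH3: carbonyl C bonded to two carbons → ketone.
  C6H4: para-disubstituted benzene ring → arene.
  CH2CONHCH2: –C(=O)–N– linkage → amide (the N is not an amine).
  CH(COOH): pendant –COOH: carbonyl C bonded to C and –OH → carboxylic acid.
  CH(OCH3): pendant –OCH3: C–O–C with sp³ C, no adjacent C=O → ether.
  CH2OCH2: C–O–C with sp³ carbons on both sides and no adjacent C=O → ether.
  CH2OH: –OH on an sp³ carbon → alcohol.
Ether appears at: CH2OCH2, CH2OCH2, CH(OCH3), CH2OCH2 → 4.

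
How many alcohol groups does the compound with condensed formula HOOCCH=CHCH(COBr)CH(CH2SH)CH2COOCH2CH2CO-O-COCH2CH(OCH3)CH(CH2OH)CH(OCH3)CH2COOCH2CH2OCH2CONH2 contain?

1

–COOH: carbonyl C bonded to –OH and C → carboxylic acid (the –OH is not a separate alcohol).
C=C double bond → alkene.
pendant –C(=O)X: carbonyl C bonded to C and halogen → acyl halide.
pendant –CH2SH → thiol.
–C(=O)–O–C with C on the carbonyl side → ester.
two acyl groups sharing one oxygen, –C(=O)–O–C(=O)– → anhydride.
pendant –OCH3: C–O–C with sp³ C, no adjacent C=O → ether.
pendant –CH2OH on an sp³ backbone C → alcohol.
pendant –OCH3: C–O–C with sp³ C, no adjacent C=O → ether.
–C(=O)–O–C with C on the carbonyl side → ester.
C–O–C with sp³ carbons on both sides and no adjacent C=O → ether.
–C(=O)NH2: carbonyl C bonded to C and to N → amide (the N is not a separate amine).
Alcohol appears at: CH(CH2OH) → 1.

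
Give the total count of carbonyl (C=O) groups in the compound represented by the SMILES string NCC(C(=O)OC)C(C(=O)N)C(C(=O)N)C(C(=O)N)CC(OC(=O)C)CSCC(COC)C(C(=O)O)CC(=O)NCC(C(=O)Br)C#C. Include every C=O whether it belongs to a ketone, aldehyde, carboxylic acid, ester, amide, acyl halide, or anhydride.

CH(COOCH3): ester, 1 C=O (running total 1).
CH(CONH2): amide, 1 C=O (running total 2).
CH(CONH2): amide, 1 C=O (running total 3).
CH(CONH2): amide, 1 C=O (running total 4).
CH(OCOCH3): ester, 1 C=O (running total 5).
CH(COOH): carboxylic acid, 1 C=O (running total 6).
CH2CONHCH2: amide, 1 C=O (running total 7).
CH(COBr): acyl halide, 1 C=O (running total 8).

8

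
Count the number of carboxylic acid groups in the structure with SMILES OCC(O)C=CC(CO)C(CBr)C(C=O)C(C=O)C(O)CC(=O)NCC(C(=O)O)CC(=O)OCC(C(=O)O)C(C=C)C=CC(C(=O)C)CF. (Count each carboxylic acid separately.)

Reading the structure from left to right:
  HOCH2: HO– on an sp³ carbon → alcohol.
  CH(OH): –OH on an sp³ carbon → alcohol (secondary).
  CH=CH: C=C double bond → alkene.
  CH(CH2OH): pendant –CH2OH on an sp³ backbone C → alcohol.
  CH(CH2Br): pendant –CH2X: halogen on sp³ carbon → alkyl halide.
  CH(CHO): pendant –CHO: carbonyl C bonded to C and H → aldehyde.
  CH(CHO): pendant –CHO: carbonyl C bonded to C and H → aldehyde.
  CH(OH): –OH on an sp³ carbon → alcohol (secondary).
  CH2CONHCH2: –C(=O)–N– linkage → amide (the N is not an amine).
  CH(COOH): pendant –COOH: carbonyl C bonded to C and –OH → carboxylic acid.
  CH2COOCH2: –C(=O)–O–C with C on the carbonyl side → ester.
  CH(COOH): pendant –COOH: carbonyl C bonded to C and –OH → carboxylic acid.
  CH(CH=CH2): pendant –CH=CH2: C=C double bond → alkene.
  CH=CH: C=C double bond → alkene.
  CH(COCH3): pendant –COCH3: carbonyl C bonded to two carbons → ketone.
  CH2F: halogen on an sp³ carbon → alkyl halide.
Carboxylic acid appears at: CH(COOH), CH(COOH) → 2.

2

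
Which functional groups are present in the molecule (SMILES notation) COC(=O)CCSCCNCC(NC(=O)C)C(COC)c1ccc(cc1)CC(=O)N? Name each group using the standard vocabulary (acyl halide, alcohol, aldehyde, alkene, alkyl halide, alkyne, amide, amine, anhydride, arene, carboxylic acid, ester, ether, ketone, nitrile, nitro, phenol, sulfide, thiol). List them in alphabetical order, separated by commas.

CH3O–C(=O)–: carbonyl C bonded to C and to –OCH3 → ester (not ketone + ether).
C–S–C linkage → sulfide (thioether).
C–N–C with sp³ carbons and no adjacent C=O → amine (secondary).
pendant –NHC(=O)CH3: N bonded to a carbonyl → amide (not amine).
pendant –CH2OCH3: C–O–C linkage → ether.
para-disubstituted benzene ring → arene.
–C(=O)NH2: carbonyl C bonded to C and to N → amide (the N is not a separate amine).

amide, amine, arene, ester, ether, sulfide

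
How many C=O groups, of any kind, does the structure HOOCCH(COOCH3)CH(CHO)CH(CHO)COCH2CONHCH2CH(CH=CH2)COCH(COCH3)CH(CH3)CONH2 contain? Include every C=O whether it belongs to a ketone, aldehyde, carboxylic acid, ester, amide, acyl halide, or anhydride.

HOOC: carboxylic acid, 1 C=O (running total 1).
CH(COOCH3): ester, 1 C=O (running total 2).
CH(CHO): aldehyde, 1 C=O (running total 3).
CH(CHO): aldehyde, 1 C=O (running total 4).
CO: ketone, 1 C=O (running total 5).
CH2CONHCH2: amide, 1 C=O (running total 6).
CO: ketone, 1 C=O (running total 7).
CH(COCH3): ketone, 1 C=O (running total 8).
CONH2: amide, 1 C=O (running total 9).

9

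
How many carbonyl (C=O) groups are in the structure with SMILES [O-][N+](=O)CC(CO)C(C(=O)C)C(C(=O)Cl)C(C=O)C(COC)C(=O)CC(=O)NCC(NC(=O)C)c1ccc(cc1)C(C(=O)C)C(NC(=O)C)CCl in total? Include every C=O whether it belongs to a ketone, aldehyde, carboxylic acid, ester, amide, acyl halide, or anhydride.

8

CH(COCH3): ketone, 1 C=O (running total 1).
CH(COCl): acyl halide, 1 C=O (running total 2).
CH(CHO): aldehyde, 1 C=O (running total 3).
CO: ketone, 1 C=O (running total 4).
CH2CONHCH2: amide, 1 C=O (running total 5).
CH(NHCOCH3): amide, 1 C=O (running total 6).
CH(COCH3): ketone, 1 C=O (running total 7).
CH(NHCOCH3): amide, 1 C=O (running total 8).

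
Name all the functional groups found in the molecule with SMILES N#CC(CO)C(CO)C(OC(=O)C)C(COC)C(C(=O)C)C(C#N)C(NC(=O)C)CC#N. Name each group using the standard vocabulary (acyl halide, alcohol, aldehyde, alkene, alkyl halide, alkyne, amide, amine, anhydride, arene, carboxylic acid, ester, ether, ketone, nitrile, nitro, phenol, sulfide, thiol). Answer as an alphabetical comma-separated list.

alcohol, amide, ester, ether, ketone, nitrile

Taking each segment in turn:
  N≡C: N≡C–: carbon triple-bonded to nitrogen → nitrile.
  CH(CH2OH): pendant –CH2OH on an sp³ backbone C → alcohol.
  CH(CH2OH): pendant –CH2OH on an sp³ backbone C → alcohol.
  CH(OCOCH3): pendant –OC(=O)CH3: an acyloxy group → ester.
  CH(CH2OCH3): pendant –CH2OCH3: C–O–C linkage → ether.
  CH(COCH3): pendant –COCH3: carbonyl C bonded to two carbons → ketone.
  CH(CN): pendant –C≡N: nitrile.
  CH(NHCOCH3): pendant –NHC(=O)CH3: N bonded to a carbonyl → amide (not amine).
  CN: –C≡N: carbon triple-bonded to nitrogen → nitrile.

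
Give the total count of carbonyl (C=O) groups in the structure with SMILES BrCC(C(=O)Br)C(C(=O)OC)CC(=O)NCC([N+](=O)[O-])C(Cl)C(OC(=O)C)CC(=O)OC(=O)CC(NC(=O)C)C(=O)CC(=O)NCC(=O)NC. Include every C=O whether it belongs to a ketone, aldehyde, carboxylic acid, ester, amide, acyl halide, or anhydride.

CH(COBr): acyl halide, 1 C=O (running total 1).
CH(COOCH3): ester, 1 C=O (running total 2).
CH2CONHCH2: amide, 1 C=O (running total 3).
CH(OCOCH3): ester, 1 C=O (running total 4).
CH2CO-O-COCH2: anhydride, 2 C=O (running total 6).
CH(NHCOCH3): amide, 1 C=O (running total 7).
CO: ketone, 1 C=O (running total 8).
CH2CONHCH2: amide, 1 C=O (running total 9).
CONHCH3: amide, 1 C=O (running total 10).

10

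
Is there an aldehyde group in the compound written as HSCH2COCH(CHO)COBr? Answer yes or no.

yes

–SH on an sp³ carbon → thiol.
–C(=O)– with carbon on both sides → ketone.
pendant –CHO: carbonyl C bonded to C and H → aldehyde.
–C(=O)Br: carbonyl C bonded to C and to a halogen → acyl halide (not alkyl halide).
The CH(CHO) segment supplies the aldehyde: pendant –CHO: carbonyl C bonded to C and H → aldehyde.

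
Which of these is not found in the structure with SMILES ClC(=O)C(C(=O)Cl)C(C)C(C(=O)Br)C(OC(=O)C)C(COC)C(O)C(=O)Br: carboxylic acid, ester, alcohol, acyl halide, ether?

ester: present (CH(OCOCH3) — pendant –OC(=O)CH3: an acyloxy group → ester).
acyl halide: present (ClCO — –C(=O)Cl: carbonyl C bonded to C and to a halogen → acyl halide (not alkyl halide)).
alcohol: present (CH(OH) — –OH on an sp³ carbon → alcohol (secondary)).
ether: present (CH(CH2OCH3) — pendant –CH2OCH3: C–O–C linkage → ether).
carboxylic acid: absent. In CH(OCOCH3), the acyl oxygen is bonded to carbon (–O–C), not to H, so this is an ester.

carboxylic acid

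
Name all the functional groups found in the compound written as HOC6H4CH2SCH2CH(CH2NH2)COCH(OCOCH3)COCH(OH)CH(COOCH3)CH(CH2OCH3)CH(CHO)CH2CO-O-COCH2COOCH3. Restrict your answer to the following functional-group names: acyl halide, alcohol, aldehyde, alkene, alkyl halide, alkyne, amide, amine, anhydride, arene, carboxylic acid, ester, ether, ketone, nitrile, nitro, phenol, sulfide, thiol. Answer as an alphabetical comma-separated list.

Reading the structure from left to right:
  HOC6H4: –OH attached directly to an aromatic ring → phenol (not alcohol); the ring itself is an arene.
  CH2SCH2: C–S–C linkage → sulfide (thioether).
  CH(CH2NH2): pendant –CH2NH2: N on sp³ C, no adjacent C=O → amine.
  CO: –C(=O)– with carbon on both sides → ketone.
  CH(OCOCH3): pendant –OC(=O)CH3: an acyloxy group → ester.
  CO: –C(=O)– with carbon on both sides → ketone.
  CH(OH): –OH on an sp³ carbon → alcohol (secondary).
  CH(COOCH3): pendant –COOCH3: carbonyl C bonded to C and –OCH3 → ester.
  CH(CH2OCH3): pendant –CH2OCH3: C–O–C linkage → ether.
  CH(CHO): pendant –CHO: carbonyl C bonded to C and H → aldehyde.
  CH2CO-O-COCH2: two acyl groups sharing one oxygen, –C(=O)–O–C(=O)– → anhydride.
  COOCH3: –C(=O)OCH3: carbonyl C bonded to C and to –OCH3 → ester (not ketone + ether).

alcohol, aldehyde, amine, anhydride, arene, ester, ether, ketone, phenol, sulfide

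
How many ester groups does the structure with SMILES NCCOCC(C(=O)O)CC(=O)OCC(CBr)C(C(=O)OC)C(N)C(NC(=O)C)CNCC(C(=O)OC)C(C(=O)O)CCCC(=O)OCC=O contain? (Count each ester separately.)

4

–NH2 on an sp³ carbon with no adjacent C=O → amine.
C–O–C with sp³ carbons on both sides and no adjacent C=O → ether.
pendant –COOH: carbonyl C bonded to C and –OH → carboxylic acid.
–C(=O)–O–C with C on the carbonyl side → ester.
pendant –CH2X: halogen on sp³ carbon → alkyl halide.
pendant –COOCH3: carbonyl C bonded to C and –OCH3 → ester.
–NH2 on an sp³ carbon with no adjacent C=O → amine.
pendant –NHC(=O)CH3: N bonded to a carbonyl → amide (not amine).
C–N–C with sp³ carbons and no adjacent C=O → amine (secondary).
pendant –COOCH3: carbonyl C bonded to C and –OCH3 → ester.
pendant –COOH: carbonyl C bonded to C and –OH → carboxylic acid.
–C(=O)–O–C with C on the carbonyl side → ester.
terminal –CHO: carbonyl C bonded to H and C → aldehyde.
Ester appears at: CH2COOCH2, CH(COOCH3), CH(COOCH3), CH2COOCH2 → 4.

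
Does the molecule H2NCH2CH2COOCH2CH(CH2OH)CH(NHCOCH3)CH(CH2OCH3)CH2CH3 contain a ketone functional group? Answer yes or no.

no

Working along the chain:
  H2NCH2: –NH2 on an sp³ carbon with no adjacent C=O → amine.
  CH2COOCH2: –C(=O)–O–C with C on the carbonyl side → ester.
  CH(CH2OH): pendant –CH2OH on an sp³ backbone C → alcohol.
  CH(NHCOCH3): pendant –NHC(=O)CH3: N bonded to a carbonyl → amide (not amine).
  CH(CH2OCH3): pendant –CH2OCH3: C–O–C linkage → ether.
In CH2COOCH2, the C=O is bonded to an –O–C group, which defines an ester, not a ketone. In CH(NHCOCH3), the C=O is bonded to nitrogen, which defines an amide, not a ketone.
The groups actually present are: alcohol, amide, amine, ester, ether.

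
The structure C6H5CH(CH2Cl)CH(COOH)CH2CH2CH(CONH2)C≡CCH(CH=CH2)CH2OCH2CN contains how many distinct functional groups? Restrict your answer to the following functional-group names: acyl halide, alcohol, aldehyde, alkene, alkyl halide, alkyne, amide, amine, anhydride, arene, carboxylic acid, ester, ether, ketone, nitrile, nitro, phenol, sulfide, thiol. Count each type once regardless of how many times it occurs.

Reading the structure from left to right:
  C6H5: C6H5– phenyl ring → arene.
  CH(CH2Cl): pendant –CH2X: halogen on sp³ carbon → alkyl halide.
  CH(COOH): pendant –COOH: carbonyl C bonded to C and –OH → carboxylic acid.
  CH(CONH2): pendant –CONH2: carbonyl C bonded to C and N → amide.
  C≡C: C≡C triple bond → alkyne.
  CH(CH=CH2): pendant –CH=CH2: C=C double bond → alkene.
  CH2OCH2: C–O–C with sp³ carbons on both sides and no adjacent C=O → ether.
  CN: –C≡N: carbon triple-bonded to nitrogen → nitrile.
Distinct types present: alkene, alkyl halide, alkyne, amide, arene, carboxylic acid, ether, nitrile.

8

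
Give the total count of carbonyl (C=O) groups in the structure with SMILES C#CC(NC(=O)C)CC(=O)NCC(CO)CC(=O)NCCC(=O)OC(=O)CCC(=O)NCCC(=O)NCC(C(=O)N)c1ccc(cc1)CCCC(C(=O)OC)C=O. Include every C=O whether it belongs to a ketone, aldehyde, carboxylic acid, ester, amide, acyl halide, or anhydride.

CH(NHCOCH3): amide, 1 C=O (running total 1).
CH2CONHCH2: amide, 1 C=O (running total 2).
CH2CONHCH2: amide, 1 C=O (running total 3).
CH2CO-O-COCH2: anhydride, 2 C=O (running total 5).
CH2CONHCH2: amide, 1 C=O (running total 6).
CH2CONHCH2: amide, 1 C=O (running total 7).
CH(CONH2): amide, 1 C=O (running total 8).
CH(COOCH3): ester, 1 C=O (running total 9).
CHO: aldehyde, 1 C=O (running total 10).

10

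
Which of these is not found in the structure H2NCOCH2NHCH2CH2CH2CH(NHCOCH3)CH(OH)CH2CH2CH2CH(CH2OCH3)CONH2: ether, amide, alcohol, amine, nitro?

ether: present (CH(CH2OCH3) — pendant –CH2OCH3: C–O–C linkage → ether).
amine: present (CH2NHCH2 — C–N–C with sp³ carbons and no adjacent C=O → amine (secondary)).
alcohol: present (CH(OH) — –OH on an sp³ carbon → alcohol (secondary)).
amide: present (H2NCO — –C(=O)NH2: carbonyl C bonded to C and to N → amide (the N is not a separate amine)).
nitro: no segment matches this pattern.

nitro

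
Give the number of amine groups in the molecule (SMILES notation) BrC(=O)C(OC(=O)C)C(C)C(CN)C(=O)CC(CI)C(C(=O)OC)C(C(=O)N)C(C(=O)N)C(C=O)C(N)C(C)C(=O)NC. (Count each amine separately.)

2

Working along the chain:
  BrCO: –C(=O)Br: carbonyl C bonded to C and to a halogen → acyl halide (not alkyl halide).
  CH(OCOCH3): pendant –OC(=O)CH3: an acyloxy group → ester.
  CH(CH2NH2): pendant –CH2NH2: N on sp³ C, no adjacent C=O → amine.
  CO: –C(=O)– with carbon on both sides → ketone.
  CH(CH2I): pendant –CH2X: halogen on sp³ carbon → alkyl halide.
  CH(COOCH3): pendant –COOCH3: carbonyl C bonded to C and –OCH3 → ester.
  CH(CONH2): pendant –CONH2: carbonyl C bonded to C and N → amide.
  CH(CONH2): pendant –CONH2: carbonyl C bonded to C and N → amide.
  CH(CHO): pendant –CHO: carbonyl C bonded to C and H → aldehyde.
  CH(NH2): –NH2 on an sp³ carbon with no adjacent C=O → amine.
  CONHCH3: –C(=O)NHCH3: carbonyl C bonded to C and to N → amide (the N is not an amine).
Amine appears at: CH(CH2NH2), CH(NH2) → 2.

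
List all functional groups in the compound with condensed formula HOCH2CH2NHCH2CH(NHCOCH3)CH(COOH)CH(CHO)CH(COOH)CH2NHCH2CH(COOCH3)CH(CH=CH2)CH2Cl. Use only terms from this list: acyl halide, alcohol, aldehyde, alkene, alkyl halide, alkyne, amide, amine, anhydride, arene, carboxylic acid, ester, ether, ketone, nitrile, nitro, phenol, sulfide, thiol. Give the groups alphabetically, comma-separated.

alcohol, aldehyde, alkene, alkyl halide, amide, amine, carboxylic acid, ester

Working along the chain:
  HOCH2: HO– on an sp³ carbon → alcohol.
  CH2NHCH2: C–N–C with sp³ carbons and no adjacent C=O → amine (secondary).
  CH(NHCOCH3): pendant –NHC(=O)CH3: N bonded to a carbonyl → amide (not amine).
  CH(COOH): pendant –COOH: carbonyl C bonded to C and –OH → carboxylic acid.
  CH(CHO): pendant –CHO: carbonyl C bonded to C and H → aldehyde.
  CH(COOH): pendant –COOH: carbonyl C bonded to C and –OH → carboxylic acid.
  CH2NHCH2: C–N–C with sp³ carbons and no adjacent C=O → amine (secondary).
  CH(COOCH3): pendant –COOCH3: carbonyl C bonded to C and –OCH3 → ester.
  CH(CH=CH2): pendant –CH=CH2: C=C double bond → alkene.
  CH2Cl: halogen on an sp³ carbon → alkyl halide.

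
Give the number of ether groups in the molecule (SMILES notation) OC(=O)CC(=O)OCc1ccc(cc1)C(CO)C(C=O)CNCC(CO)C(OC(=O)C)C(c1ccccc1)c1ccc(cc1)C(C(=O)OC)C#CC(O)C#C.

0

–COOH: carbonyl C bonded to –OH and C → carboxylic acid (the –OH is not a separate alcohol).
–C(=O)–O–C with C on the carbonyl side → ester.
para-disubstituted benzene ring → arene.
pendant –CH2OH on an sp³ backbone C → alcohol.
pendant –CHO: carbonyl C bonded to C and H → aldehyde.
C–N–C with sp³ carbons and no adjacent C=O → amine (secondary).
pendant –CH2OH on an sp³ backbone C → alcohol.
pendant –OC(=O)CH3: an acyloxy group → ester.
pendant –C6H5: benzene ring → arene.
para-disubstituted benzene ring → arene.
pendant –COOCH3: carbonyl C bonded to C and –OCH3 → ester.
C≡C triple bond → alkyne.
–OH on an sp³ carbon → alcohol (secondary).
C≡C triple bond → alkyne.
No segment is a ether: CH2COOCH2 is ester, not ether; CH(CH2OH) is alcohol, not ether; CH(CH2OH) is alcohol, not ether. → 0.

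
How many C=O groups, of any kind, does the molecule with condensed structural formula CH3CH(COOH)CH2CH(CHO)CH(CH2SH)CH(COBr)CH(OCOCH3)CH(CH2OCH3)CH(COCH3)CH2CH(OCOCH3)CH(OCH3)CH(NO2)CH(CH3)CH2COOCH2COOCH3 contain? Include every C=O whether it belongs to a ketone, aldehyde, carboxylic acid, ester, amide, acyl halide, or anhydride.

8

CH(COOH): carboxylic acid, 1 C=O (running total 1).
CH(CHO): aldehyde, 1 C=O (running total 2).
CH(COBr): acyl halide, 1 C=O (running total 3).
CH(OCOCH3): ester, 1 C=O (running total 4).
CH(COCH3): ketone, 1 C=O (running total 5).
CH(OCOCH3): ester, 1 C=O (running total 6).
CH2COOCH2: ester, 1 C=O (running total 7).
COOCH3: ester, 1 C=O (running total 8).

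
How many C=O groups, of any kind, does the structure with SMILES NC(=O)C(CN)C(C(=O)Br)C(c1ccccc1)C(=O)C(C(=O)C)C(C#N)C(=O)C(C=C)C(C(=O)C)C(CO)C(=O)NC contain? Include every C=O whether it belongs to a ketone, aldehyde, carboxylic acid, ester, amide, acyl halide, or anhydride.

7

H2NCO: amide, 1 C=O (running total 1).
CH(COBr): acyl halide, 1 C=O (running total 2).
CO: ketone, 1 C=O (running total 3).
CH(COCH3): ketone, 1 C=O (running total 4).
CO: ketone, 1 C=O (running total 5).
CH(COCH3): ketone, 1 C=O (running total 6).
CONHCH3: amide, 1 C=O (running total 7).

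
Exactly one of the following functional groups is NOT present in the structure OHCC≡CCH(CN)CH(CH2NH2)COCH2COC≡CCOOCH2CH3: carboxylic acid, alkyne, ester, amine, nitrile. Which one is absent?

carboxylic acid

alkyne: present (C≡C — C≡C triple bond → alkyne).
nitrile: present (CH(CN) — pendant –C≡N: nitrile).
ester: present (COOCH2CH3 — –C(=O)OCH2CH3: carbonyl C bonded to C and to –OEt → ester).
amine: present (CH(CH2NH2) — pendant –CH2NH2: N on sp³ C, no adjacent C=O → amine).
carboxylic acid: absent. In COOCH2CH3, the acyl oxygen is bonded to carbon (–O–C), not to H, so this is an ester.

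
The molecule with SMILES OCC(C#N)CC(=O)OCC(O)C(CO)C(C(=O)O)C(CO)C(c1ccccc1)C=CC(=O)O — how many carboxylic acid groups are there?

Taking each segment in turn:
  HOCH2: HO– on an sp³ carbon → alcohol.
  CH(CN): pendant –C≡N: nitrile.
  CH2COOCH2: –C(=O)–O–C with C on the carbonyl side → ester.
  CH(OH): –OH on an sp³ carbon → alcohol (secondary).
  CH(CH2OH): pendant –CH2OH on an sp³ backbone C → alcohol.
  CH(COOH): pendant –COOH: carbonyl C bonded to C and –OH → carboxylic acid.
  CH(CH2OH): pendant –CH2OH on an sp³ backbone C → alcohol.
  CH(C6H5): pendant –C6H5: benzene ring → arene.
  CH=CH: C=C double bond → alkene.
  COOH: –COOH: carbonyl C bonded to –OH and C → carboxylic acid (the –OH is not a separate alcohol).
Carboxylic acid appears at: CH(COOH), COOH → 2.

2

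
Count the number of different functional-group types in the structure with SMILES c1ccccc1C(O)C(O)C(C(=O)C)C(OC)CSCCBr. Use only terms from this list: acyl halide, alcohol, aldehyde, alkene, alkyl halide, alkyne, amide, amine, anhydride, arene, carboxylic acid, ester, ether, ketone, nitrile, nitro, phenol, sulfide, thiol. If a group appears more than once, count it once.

C6H5– phenyl ring → arene.
–OH on an sp³ carbon → alcohol (secondary).
–OH on an sp³ carbon → alcohol (secondary).
pendant –COCH3: carbonyl C bonded to two carbons → ketone.
pendant –OCH3: C–O–C with sp³ C, no adjacent C=O → ether.
C–S–C linkage → sulfide (thioether).
halogen on an sp³ carbon → alkyl halide.
Distinct types present: alcohol, alkyl halide, arene, ether, ketone, sulfide.

6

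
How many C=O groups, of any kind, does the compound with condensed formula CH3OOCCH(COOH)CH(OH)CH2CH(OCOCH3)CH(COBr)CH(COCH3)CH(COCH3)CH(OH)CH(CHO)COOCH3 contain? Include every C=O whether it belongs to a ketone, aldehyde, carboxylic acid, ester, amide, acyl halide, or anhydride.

8

CH3OOC: ester, 1 C=O (running total 1).
CH(COOH): carboxylic acid, 1 C=O (running total 2).
CH(OCOCH3): ester, 1 C=O (running total 3).
CH(COBr): acyl halide, 1 C=O (running total 4).
CH(COCH3): ketone, 1 C=O (running total 5).
CH(COCH3): ketone, 1 C=O (running total 6).
CH(CHO): aldehyde, 1 C=O (running total 7).
COOCH3: ester, 1 C=O (running total 8).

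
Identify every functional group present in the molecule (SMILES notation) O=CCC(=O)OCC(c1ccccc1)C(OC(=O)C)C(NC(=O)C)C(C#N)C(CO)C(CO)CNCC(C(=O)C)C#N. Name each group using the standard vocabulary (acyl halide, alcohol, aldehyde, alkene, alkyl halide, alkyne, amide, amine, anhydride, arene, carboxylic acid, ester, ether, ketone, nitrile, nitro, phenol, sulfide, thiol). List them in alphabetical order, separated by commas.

terminal –CHO: carbonyl C bonded to H and C → aldehyde.
–C(=O)–O–C with C on the carbonyl side → ester.
pendant –C6H5: benzene ring → arene.
pendant –OC(=O)CH3: an acyloxy group → ester.
pendant –NHC(=O)CH3: N bonded to a carbonyl → amide (not amine).
pendant –C≡N: nitrile.
pendant –CH2OH on an sp³ backbone C → alcohol.
pendant –CH2OH on an sp³ backbone C → alcohol.
C–N–C with sp³ carbons and no adjacent C=O → amine (secondary).
pendant –COCH3: carbonyl C bonded to two carbons → ketone.
–C≡N: carbon triple-bonded to nitrogen → nitrile.

alcohol, aldehyde, amide, amine, arene, ester, ketone, nitrile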